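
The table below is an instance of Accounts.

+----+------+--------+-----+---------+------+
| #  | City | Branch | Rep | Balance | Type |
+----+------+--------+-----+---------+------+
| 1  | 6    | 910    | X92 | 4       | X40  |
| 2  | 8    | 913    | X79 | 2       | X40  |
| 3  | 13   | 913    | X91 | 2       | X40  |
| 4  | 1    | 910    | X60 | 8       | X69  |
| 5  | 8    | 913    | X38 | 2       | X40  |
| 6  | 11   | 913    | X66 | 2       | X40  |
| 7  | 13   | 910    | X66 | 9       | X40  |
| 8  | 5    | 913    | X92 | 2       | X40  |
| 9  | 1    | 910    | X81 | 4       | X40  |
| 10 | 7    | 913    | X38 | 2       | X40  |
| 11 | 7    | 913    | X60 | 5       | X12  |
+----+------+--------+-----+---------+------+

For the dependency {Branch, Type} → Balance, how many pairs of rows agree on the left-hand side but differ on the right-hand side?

2

(Branch=910, Type=X40): violating pairs (1,7), (7,9) — 2 pairs.
(Branch=913, Type=X40): all 6 rows agree on Balance — 0 pairs.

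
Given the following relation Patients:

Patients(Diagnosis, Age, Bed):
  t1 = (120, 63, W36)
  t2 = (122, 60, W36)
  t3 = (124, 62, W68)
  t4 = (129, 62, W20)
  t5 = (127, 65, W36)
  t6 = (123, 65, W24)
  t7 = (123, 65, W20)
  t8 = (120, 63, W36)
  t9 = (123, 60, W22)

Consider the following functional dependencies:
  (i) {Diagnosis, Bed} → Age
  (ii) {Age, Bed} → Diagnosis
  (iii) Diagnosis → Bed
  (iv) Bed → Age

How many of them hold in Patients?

(i) {Diagnosis, Bed} → Age: every LHS value maps to a single RHS value — holds.
(ii) {Age, Bed} → Diagnosis: every LHS value maps to a single RHS value — holds.
(iii) Diagnosis → Bed: Diagnosis=123: rows 6, 7, 9 → Bed takes values {W24, W20, W22} — violation — fails.
(iv) Bed → Age: Bed=W36: rows 1, 2, 5, 8 → Age takes values {63, 60, 65} — violation; Bed=W20: rows 4, 7 → Age takes values {62, 65} — violation — fails.
2 of the 4 dependencies hold.

2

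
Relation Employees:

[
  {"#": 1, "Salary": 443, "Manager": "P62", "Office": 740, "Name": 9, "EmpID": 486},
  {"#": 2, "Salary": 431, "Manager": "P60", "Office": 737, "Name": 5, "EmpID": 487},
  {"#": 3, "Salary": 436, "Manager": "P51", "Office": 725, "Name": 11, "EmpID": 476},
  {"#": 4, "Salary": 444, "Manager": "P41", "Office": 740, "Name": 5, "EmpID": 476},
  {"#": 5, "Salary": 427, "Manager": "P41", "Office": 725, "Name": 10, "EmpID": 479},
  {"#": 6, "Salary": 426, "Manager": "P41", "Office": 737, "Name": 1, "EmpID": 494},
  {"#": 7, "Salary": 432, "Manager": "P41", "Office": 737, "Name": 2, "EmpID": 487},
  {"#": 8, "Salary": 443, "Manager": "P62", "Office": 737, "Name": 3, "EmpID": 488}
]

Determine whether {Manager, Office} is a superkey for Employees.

Rows 6 and 7 have the same {Manager, Office} value (Manager=P41, Office=737) but are distinct tuples, so {Manager, Office} does not determine every attribute — not a superkey.

No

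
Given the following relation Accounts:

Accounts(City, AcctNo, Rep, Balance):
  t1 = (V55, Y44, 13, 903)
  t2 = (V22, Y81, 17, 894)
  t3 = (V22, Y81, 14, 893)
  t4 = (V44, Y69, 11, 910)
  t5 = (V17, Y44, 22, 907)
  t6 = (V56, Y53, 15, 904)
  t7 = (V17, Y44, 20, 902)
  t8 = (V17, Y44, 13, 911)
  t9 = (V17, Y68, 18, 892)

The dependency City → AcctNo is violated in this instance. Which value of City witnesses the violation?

V17

City=V55: row 1 → AcctNo = Y44 ✓
City=V22: rows 2, 3 → AcctNo = Y81, Y81 ✓
City=V44: row 4 → AcctNo = Y69 ✓
City=V17: rows 5, 7, 8, 9 → AcctNo takes values {Y44, Y68} — violation
City=V56: row 6 → AcctNo = Y53 ✓
The only City value with inconsistent AcctNo is City=V17.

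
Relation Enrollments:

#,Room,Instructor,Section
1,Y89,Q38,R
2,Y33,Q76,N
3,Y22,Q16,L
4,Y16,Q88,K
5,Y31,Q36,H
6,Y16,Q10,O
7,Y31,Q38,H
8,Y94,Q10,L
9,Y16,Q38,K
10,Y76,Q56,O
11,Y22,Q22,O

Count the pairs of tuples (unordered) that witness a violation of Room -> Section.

Room=Y22: violating pairs (3,11) — 1 pair.
Room=Y16: violating pairs (4,6), (6,9) — 2 pairs.
Room=Y31: all 2 rows agree on Section — 0 pairs.

3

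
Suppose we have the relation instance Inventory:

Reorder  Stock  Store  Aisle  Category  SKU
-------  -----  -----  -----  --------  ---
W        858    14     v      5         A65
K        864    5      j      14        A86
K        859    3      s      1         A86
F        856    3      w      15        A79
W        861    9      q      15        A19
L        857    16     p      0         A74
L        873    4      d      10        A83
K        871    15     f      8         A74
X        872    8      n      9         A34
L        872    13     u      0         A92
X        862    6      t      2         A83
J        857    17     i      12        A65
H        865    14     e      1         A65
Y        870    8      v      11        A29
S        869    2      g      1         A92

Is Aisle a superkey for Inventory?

No

Two distinct rows share Aisle=v, so Aisle does not determine every attribute — not a superkey.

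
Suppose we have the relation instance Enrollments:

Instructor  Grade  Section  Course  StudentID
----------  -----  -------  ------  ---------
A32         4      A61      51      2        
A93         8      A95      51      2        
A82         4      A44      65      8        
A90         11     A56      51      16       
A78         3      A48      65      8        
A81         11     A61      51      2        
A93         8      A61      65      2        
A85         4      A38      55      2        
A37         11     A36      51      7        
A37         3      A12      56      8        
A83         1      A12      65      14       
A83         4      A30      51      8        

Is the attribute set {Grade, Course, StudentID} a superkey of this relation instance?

All 12 rows have distinct {Grade, Course, StudentID} values, so {Grade, Course, StudentID} → (all attributes) holds and {Grade, Course, StudentID} is a superkey.

Yes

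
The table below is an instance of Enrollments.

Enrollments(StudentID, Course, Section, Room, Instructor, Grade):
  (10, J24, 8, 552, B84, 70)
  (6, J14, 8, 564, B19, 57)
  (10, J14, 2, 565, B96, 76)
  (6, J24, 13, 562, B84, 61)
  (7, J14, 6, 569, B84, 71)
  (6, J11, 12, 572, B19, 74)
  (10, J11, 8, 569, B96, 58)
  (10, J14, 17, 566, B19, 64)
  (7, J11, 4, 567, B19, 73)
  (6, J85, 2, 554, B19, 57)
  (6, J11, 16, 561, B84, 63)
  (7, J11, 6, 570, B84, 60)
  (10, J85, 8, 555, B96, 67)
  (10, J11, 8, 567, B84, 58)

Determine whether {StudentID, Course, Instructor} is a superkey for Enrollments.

Yes

All 14 rows have distinct {StudentID, Course, Instructor} values, so {StudentID, Course, Instructor} → (all attributes) holds and {StudentID, Course, Instructor} is a superkey.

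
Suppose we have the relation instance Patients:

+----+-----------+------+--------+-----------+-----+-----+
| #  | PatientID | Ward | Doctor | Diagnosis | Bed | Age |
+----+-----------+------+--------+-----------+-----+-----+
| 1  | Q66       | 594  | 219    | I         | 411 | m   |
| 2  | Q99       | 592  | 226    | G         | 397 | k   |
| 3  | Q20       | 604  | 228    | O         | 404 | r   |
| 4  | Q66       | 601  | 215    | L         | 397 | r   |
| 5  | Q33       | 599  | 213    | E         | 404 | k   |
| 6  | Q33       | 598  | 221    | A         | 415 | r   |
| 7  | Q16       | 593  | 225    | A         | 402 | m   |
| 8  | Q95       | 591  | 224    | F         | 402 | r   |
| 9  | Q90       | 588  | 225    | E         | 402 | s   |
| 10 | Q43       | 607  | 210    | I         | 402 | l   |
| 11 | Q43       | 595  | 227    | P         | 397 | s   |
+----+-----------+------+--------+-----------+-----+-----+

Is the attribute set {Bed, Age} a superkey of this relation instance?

Yes

All 11 rows have distinct {Bed, Age} values, so {Bed, Age} → (all attributes) holds and {Bed, Age} is a superkey.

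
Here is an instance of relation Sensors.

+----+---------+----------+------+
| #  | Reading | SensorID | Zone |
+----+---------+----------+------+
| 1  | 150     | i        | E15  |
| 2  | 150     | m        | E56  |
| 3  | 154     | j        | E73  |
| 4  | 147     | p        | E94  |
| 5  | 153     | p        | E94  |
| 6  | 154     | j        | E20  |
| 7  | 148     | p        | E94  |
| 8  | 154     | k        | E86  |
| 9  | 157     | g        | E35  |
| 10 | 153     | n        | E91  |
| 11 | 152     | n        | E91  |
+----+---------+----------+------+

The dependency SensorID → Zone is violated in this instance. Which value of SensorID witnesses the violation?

SensorID=i: row 1 → Zone = E15 ✓
SensorID=m: row 2 → Zone = E56 ✓
SensorID=j: rows 3, 6 → Zone takes values {E73, E20} — violation
SensorID=p: rows 4, 5, 7 → Zone = E94, E94, E94 ✓
SensorID=k: row 8 → Zone = E86 ✓
SensorID=g: row 9 → Zone = E35 ✓
SensorID=n: rows 10, 11 → Zone = E91, E91 ✓
The only SensorID value with inconsistent Zone is SensorID=j.

j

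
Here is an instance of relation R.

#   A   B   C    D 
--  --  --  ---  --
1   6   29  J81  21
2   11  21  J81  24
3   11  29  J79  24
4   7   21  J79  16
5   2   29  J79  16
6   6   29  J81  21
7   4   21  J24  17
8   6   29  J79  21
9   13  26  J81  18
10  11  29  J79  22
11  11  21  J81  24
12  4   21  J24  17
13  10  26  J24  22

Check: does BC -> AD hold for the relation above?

(B=29, C=J81): rows 1, 6 → {A,D} = (6, 21), (6, 21) ✓
(B=21, C=J81): rows 2, 11 → {A,D} = (11, 24), (11, 24) ✓
(B=29, C=J79): rows 3, 5, 8, 10 → {A,D} takes values {(11, 24), (2, 16), (6, 21), (11, 22)} — violation
(B=21, C=J79): row 4 → {A,D} = (7, 16) ✓
(B=21, C=J24): rows 7, 12 → {A,D} = (4, 17), (4, 17) ✓
(B=26, C=J81): row 9 → {A,D} = (13, 18) ✓
(B=26, C=J24): row 13 → {A,D} = (10, 22) ✓
Two rows agree on BC but differ on AD, so BC -> AD does not hold.

No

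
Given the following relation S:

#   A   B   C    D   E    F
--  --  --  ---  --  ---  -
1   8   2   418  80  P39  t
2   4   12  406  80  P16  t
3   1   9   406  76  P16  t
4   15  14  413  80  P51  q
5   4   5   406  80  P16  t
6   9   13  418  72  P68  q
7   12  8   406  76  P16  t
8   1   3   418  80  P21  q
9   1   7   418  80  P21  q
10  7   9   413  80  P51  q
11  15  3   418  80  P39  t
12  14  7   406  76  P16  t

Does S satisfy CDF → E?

(C=418, D=80, F=t): rows 1, 11 → E = P39, P39 ✓
(C=406, D=80, F=t): rows 2, 5 → E = P16, P16 ✓
(C=406, D=76, F=t): rows 3, 7, 12 → E = P16, P16, P16 ✓
(C=413, D=80, F=q): rows 4, 10 → E = P51, P51 ✓
(C=418, D=72, F=q): row 6 → E = P68 ✓
(C=418, D=80, F=q): rows 8, 9 → E = P21, P21 ✓
Every CDF value is associated with a single E value, so CDF → E holds.

Yes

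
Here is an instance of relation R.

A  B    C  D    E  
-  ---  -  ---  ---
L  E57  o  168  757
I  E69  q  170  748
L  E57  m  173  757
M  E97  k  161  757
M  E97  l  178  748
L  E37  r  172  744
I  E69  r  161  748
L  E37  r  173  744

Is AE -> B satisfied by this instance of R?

Yes

(A=L, E=757): 2 rows → B = E57, E57 ✓
(A=I, E=748): 2 rows → B = E69, E69 ✓
(A=M, E=757): 1 row → B = E97 ✓
(A=M, E=748): 1 row → B = E97 ✓
(A=L, E=744): 2 rows → B = E37, E37 ✓
Every AE value is associated with a single B value, so AE -> B holds.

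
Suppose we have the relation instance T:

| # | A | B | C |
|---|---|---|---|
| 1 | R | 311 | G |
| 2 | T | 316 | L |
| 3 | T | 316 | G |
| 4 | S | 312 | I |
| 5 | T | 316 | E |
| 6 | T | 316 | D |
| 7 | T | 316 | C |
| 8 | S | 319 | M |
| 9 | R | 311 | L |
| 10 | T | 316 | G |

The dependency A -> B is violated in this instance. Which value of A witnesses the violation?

S

A=R: rows 1, 9 → B = 311, 311 ✓
A=T: rows 2, 3, 5, 6, 7, 10 → B = 316, 316, 316, 316, 316, 316 ✓
A=S: rows 4, 8 → B takes values {312, 319} — violation
The only A value with inconsistent B is A=S.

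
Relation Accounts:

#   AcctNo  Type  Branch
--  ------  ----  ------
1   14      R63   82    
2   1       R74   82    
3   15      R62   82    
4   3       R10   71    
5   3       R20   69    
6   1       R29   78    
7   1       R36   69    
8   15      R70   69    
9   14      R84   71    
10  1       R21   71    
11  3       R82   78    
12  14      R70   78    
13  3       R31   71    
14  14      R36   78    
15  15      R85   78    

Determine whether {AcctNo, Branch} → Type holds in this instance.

No

(AcctNo=14, Branch=82): row 1 → Type = R63 ✓
(AcctNo=1, Branch=82): row 2 → Type = R74 ✓
(AcctNo=15, Branch=82): row 3 → Type = R62 ✓
(AcctNo=3, Branch=71): rows 4, 13 → Type takes values {R10, R31} — violation
(AcctNo=3, Branch=69): row 5 → Type = R20 ✓
(AcctNo=1, Branch=78): row 6 → Type = R29 ✓
(AcctNo=1, Branch=69): row 7 → Type = R36 ✓
(AcctNo=15, Branch=69): row 8 → Type = R70 ✓
(AcctNo=14, Branch=71): row 9 → Type = R84 ✓
(AcctNo=1, Branch=71): row 10 → Type = R21 ✓
(AcctNo=3, Branch=78): row 11 → Type = R82 ✓
(AcctNo=14, Branch=78): rows 12, 14 → Type takes values {R70, R36} — violation
(AcctNo=15, Branch=78): row 15 → Type = R85 ✓
Two rows agree on {AcctNo, Branch} but differ on Type, so {AcctNo, Branch} → Type does not hold.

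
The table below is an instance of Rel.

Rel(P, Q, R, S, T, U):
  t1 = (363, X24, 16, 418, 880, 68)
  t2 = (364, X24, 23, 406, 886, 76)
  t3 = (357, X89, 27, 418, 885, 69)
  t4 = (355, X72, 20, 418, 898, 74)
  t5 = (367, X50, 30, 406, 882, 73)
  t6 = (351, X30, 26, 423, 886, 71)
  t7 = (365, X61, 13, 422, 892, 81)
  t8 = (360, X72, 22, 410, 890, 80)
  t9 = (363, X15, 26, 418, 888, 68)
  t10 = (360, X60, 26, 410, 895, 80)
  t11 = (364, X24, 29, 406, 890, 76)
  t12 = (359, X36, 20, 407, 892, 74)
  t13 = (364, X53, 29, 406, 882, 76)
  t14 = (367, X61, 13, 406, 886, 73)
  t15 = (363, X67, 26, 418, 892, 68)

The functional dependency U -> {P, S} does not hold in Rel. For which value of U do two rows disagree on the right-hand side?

U=68: rows 1, 9, 15 → {P,S} = (363, 418), (363, 418), (363, 418) ✓
U=76: rows 2, 11, 13 → {P,S} = (364, 406), (364, 406), (364, 406) ✓
U=69: row 3 → {P,S} = (357, 418) ✓
U=74: rows 4, 12 → {P,S} takes values {(355, 418), (359, 407)} — violation
U=73: rows 5, 14 → {P,S} = (367, 406), (367, 406) ✓
U=71: row 6 → {P,S} = (351, 423) ✓
U=81: row 7 → {P,S} = (365, 422) ✓
U=80: rows 8, 10 → {P,S} = (360, 410), (360, 410) ✓
The only U value with inconsistent RHS is U=74.

74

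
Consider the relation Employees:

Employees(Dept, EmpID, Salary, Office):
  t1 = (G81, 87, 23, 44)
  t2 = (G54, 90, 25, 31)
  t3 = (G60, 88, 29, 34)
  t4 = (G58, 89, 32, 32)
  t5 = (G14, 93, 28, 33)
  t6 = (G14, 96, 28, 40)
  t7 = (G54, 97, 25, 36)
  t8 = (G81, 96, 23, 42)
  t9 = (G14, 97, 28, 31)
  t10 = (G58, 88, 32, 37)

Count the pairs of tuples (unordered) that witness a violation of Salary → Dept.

0

Salary=23: all 2 rows agree on Dept — 0 pairs.
Salary=25: all 2 rows agree on Dept — 0 pairs.
Salary=32: all 2 rows agree on Dept — 0 pairs.
Salary=28: all 3 rows agree on Dept — 0 pairs.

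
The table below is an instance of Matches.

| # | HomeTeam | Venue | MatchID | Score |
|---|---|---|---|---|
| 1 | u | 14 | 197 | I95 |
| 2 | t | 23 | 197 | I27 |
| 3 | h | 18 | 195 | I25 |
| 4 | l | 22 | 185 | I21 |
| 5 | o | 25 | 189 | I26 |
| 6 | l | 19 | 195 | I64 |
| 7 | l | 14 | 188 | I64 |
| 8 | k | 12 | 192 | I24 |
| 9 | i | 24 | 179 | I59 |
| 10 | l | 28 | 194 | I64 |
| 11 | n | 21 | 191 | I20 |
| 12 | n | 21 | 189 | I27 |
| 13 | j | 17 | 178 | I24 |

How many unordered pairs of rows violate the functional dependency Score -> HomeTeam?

Score=I27: violating pairs (2,12) — 1 pair.
Score=I64: all 3 rows agree on HomeTeam — 0 pairs.
Score=I24: violating pairs (8,13) — 1 pair.

2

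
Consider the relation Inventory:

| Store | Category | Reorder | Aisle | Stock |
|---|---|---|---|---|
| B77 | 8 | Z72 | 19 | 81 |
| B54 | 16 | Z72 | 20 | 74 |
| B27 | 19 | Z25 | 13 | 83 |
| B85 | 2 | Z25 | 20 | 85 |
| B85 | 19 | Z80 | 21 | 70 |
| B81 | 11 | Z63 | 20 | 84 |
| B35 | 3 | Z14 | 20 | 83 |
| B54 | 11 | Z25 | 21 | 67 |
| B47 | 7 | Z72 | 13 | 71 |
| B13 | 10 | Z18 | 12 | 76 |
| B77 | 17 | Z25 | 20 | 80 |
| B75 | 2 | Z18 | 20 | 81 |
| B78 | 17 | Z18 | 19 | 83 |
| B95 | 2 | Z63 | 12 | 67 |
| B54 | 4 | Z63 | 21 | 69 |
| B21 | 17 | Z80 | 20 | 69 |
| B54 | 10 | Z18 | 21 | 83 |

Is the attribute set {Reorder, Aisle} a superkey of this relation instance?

Two distinct rows share (Reorder=Z25, Aisle=20), so {Reorder, Aisle} does not determine every attribute — not a superkey.

No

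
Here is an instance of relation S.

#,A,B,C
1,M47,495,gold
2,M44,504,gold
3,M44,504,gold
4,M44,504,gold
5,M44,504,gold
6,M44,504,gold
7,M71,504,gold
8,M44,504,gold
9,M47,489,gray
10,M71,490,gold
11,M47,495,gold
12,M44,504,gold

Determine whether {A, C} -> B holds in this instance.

(A=M47, C=gold): rows 1, 11 → B = 495, 495 ✓
(A=M44, C=gold): rows 2, 3, 4, 5, 6, 8, 12 → B = 504, 504, 504, 504, 504, 504, 504 ✓
(A=M71, C=gold): rows 7, 10 → B takes values {504, 490} — violation
(A=M47, C=gray): row 9 → B = 489 ✓
Two rows agree on {A, C} but differ on B, so {A, C} -> B does not hold.

No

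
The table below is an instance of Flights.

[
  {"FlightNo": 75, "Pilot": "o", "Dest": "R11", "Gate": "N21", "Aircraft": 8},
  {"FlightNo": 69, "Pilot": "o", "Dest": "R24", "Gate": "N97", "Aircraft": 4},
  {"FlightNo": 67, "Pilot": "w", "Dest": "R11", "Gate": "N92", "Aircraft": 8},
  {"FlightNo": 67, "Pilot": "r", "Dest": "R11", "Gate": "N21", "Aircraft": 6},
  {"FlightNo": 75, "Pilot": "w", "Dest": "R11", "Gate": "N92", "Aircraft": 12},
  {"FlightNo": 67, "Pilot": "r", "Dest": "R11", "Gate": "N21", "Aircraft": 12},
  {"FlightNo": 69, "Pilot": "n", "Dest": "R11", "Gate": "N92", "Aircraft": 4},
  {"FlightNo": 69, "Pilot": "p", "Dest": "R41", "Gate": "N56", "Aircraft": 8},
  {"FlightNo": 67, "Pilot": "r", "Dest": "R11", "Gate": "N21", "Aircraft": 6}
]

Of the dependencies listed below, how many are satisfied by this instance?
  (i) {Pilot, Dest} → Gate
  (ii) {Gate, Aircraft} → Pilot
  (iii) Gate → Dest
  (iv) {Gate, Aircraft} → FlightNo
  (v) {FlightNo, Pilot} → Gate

5

(i) {Pilot, Dest} → Gate: every LHS value maps to a single RHS value — holds.
(ii) {Gate, Aircraft} → Pilot: every LHS value maps to a single RHS value — holds.
(iii) Gate → Dest: every LHS value maps to a single RHS value — holds.
(iv) {Gate, Aircraft} → FlightNo: every LHS value maps to a single RHS value — holds.
(v) {FlightNo, Pilot} → Gate: every LHS value maps to a single RHS value — holds.
5 of the 5 dependencies hold.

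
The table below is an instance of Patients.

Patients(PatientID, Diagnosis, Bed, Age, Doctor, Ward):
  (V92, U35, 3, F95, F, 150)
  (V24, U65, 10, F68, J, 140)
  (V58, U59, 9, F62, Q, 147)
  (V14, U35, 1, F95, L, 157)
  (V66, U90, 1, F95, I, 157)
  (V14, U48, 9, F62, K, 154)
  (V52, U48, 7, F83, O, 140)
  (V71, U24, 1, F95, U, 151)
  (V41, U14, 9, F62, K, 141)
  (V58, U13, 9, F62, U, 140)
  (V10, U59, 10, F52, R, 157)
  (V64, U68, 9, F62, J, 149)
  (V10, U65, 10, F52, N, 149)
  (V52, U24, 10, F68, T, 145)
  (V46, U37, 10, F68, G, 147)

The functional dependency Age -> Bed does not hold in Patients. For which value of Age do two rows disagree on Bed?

Age=F95: 4 rows → Bed takes values {3, 1} — violation
Age=F68: 3 rows → Bed = 10, 10, 10 ✓
Age=F62: 5 rows → Bed = 9, 9, 9, 9, 9 ✓
Age=F83: 1 row → Bed = 7 ✓
Age=F52: 2 rows → Bed = 10, 10 ✓
The only Age value with inconsistent Bed is Age=F95.

F95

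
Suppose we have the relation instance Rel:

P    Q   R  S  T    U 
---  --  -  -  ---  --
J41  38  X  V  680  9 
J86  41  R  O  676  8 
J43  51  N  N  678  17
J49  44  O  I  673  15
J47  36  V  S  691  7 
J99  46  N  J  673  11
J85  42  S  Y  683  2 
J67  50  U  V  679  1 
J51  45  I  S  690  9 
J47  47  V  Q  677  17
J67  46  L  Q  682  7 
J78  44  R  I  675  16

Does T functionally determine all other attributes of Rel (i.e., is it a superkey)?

Two distinct rows share T=673, so T does not determine every attribute — not a superkey.

No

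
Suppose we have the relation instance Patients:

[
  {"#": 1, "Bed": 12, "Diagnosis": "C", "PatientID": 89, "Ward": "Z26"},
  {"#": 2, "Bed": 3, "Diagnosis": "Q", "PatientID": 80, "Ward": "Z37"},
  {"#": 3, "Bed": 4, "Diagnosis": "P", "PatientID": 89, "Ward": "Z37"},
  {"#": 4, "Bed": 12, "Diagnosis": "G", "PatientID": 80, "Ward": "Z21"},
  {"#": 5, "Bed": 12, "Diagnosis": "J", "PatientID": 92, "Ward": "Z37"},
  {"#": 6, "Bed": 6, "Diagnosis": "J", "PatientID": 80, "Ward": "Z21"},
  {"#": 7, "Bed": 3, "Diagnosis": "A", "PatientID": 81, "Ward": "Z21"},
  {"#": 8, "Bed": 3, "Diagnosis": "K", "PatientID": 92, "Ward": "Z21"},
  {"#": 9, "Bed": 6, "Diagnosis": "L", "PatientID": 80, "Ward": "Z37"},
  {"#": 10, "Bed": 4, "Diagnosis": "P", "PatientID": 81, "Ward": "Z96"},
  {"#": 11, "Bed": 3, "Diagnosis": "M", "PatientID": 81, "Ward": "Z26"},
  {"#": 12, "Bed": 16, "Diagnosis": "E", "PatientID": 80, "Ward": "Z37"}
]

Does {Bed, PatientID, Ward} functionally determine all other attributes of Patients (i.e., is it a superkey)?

Yes

All 12 rows have distinct {Bed, PatientID, Ward} values, so {Bed, PatientID, Ward} → (all attributes) holds and {Bed, PatientID, Ward} is a superkey.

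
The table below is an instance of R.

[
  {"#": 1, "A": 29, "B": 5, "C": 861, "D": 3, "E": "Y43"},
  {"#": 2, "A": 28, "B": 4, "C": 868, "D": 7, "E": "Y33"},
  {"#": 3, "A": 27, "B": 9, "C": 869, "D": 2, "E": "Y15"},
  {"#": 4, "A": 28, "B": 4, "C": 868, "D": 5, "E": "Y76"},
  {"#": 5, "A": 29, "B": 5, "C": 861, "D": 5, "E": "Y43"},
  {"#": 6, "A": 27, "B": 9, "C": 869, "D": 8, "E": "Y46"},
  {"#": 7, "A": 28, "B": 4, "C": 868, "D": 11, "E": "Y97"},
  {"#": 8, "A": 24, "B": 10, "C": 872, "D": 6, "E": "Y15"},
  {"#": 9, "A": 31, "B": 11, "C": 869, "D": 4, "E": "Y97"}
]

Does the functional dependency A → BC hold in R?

Yes

A=29: rows 1, 5 → {B,C} = (5, 861), (5, 861) ✓
A=28: rows 2, 4, 7 → {B,C} = (4, 868), (4, 868), (4, 868) ✓
A=27: rows 3, 6 → {B,C} = (9, 869), (9, 869) ✓
A=24: row 8 → {B,C} = (10, 872) ✓
A=31: row 9 → {B,C} = (11, 869) ✓
Every A value is associated with a single BC value, so A → BC holds.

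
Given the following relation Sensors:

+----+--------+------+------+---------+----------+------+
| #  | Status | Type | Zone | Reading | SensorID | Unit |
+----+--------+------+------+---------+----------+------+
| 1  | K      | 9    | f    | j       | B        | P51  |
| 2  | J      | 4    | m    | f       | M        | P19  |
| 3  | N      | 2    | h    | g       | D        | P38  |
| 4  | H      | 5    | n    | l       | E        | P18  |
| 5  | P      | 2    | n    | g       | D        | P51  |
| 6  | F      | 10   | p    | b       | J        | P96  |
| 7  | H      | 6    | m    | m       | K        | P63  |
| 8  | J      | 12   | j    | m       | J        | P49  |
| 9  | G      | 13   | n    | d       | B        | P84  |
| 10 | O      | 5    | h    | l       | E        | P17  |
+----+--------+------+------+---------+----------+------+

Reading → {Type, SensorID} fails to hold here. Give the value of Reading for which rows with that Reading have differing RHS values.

m

Reading=j: row 1 → {Type,SensorID} = (9, B) ✓
Reading=f: row 2 → {Type,SensorID} = (4, M) ✓
Reading=g: rows 3, 5 → {Type,SensorID} = (2, D), (2, D) ✓
Reading=l: rows 4, 10 → {Type,SensorID} = (5, E), (5, E) ✓
Reading=b: row 6 → {Type,SensorID} = (10, J) ✓
Reading=m: rows 7, 8 → {Type,SensorID} takes values {(6, K), (12, J)} — violation
Reading=d: row 9 → {Type,SensorID} = (13, B) ✓
The only Reading value with inconsistent RHS is Reading=m.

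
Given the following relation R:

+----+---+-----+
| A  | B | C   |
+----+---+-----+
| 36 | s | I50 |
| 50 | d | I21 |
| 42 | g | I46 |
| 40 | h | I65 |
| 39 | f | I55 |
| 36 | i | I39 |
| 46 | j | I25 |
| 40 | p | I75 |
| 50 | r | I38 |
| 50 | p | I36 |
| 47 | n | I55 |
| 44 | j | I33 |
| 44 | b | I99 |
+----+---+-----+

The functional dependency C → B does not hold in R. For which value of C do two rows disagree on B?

C=I50: 1 row → B = s ✓
C=I21: 1 row → B = d ✓
C=I46: 1 row → B = g ✓
C=I65: 1 row → B = h ✓
C=I55: 2 rows → B takes values {f, n} — violation
C=I39: 1 row → B = i ✓
C=I25: 1 row → B = j ✓
C=I75: 1 row → B = p ✓
C=I38: 1 row → B = r ✓
C=I36: 1 row → B = p ✓
C=I33: 1 row → B = j ✓
C=I99: 1 row → B = b ✓
The only C value with inconsistent B is C=I55.

I55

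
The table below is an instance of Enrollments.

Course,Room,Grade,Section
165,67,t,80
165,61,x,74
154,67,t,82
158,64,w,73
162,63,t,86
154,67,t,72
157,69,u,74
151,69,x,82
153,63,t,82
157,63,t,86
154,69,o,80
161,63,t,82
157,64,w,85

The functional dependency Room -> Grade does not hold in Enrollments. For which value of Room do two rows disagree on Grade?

69

Room=67: 3 rows → Grade = t, t, t ✓
Room=61: 1 row → Grade = x ✓
Room=64: 2 rows → Grade = w, w ✓
Room=63: 4 rows → Grade = t, t, t, t ✓
Room=69: 3 rows → Grade takes values {u, x, o} — violation
The only Room value with inconsistent Grade is Room=69.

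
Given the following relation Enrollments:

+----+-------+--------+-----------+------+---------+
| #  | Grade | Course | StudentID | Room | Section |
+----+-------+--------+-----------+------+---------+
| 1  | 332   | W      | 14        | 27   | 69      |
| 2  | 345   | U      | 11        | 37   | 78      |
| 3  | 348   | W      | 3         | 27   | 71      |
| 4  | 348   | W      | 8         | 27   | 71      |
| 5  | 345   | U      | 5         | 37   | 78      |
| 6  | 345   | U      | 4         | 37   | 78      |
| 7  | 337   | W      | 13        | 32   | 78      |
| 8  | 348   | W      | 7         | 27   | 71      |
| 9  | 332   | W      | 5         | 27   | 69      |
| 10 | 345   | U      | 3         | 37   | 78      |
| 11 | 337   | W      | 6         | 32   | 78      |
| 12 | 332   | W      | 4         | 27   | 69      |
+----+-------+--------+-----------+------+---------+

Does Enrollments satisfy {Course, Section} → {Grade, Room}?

Yes

(Course=W, Section=69): rows 1, 9, 12 → {Grade,Room} = (332, 27), (332, 27), (332, 27) ✓
(Course=U, Section=78): rows 2, 5, 6, 10 → {Grade,Room} = (345, 37), (345, 37), (345, 37), (345, 37) ✓
(Course=W, Section=71): rows 3, 4, 8 → {Grade,Room} = (348, 27), (348, 27), (348, 27) ✓
(Course=W, Section=78): rows 7, 11 → {Grade,Room} = (337, 32), (337, 32) ✓
Every {Course, Section} value is associated with a single {Grade, Room} value, so {Course, Section} → {Grade, Room} holds.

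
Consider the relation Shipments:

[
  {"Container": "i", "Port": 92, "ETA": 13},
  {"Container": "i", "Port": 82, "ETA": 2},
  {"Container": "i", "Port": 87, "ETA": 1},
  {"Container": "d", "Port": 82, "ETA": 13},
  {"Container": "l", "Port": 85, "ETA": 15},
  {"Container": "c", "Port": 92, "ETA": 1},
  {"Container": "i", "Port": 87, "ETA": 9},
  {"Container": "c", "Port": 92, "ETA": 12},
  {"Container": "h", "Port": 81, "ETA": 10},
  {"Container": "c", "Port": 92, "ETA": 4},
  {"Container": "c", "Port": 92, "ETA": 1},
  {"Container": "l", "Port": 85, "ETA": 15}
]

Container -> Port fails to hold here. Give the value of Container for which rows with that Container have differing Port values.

Container=i: 4 rows → Port takes values {92, 82, 87} — violation
Container=d: 1 row → Port = 82 ✓
Container=l: 2 rows → Port = 85, 85 ✓
Container=c: 4 rows → Port = 92, 92, 92, 92 ✓
Container=h: 1 row → Port = 81 ✓
The only Container value with inconsistent Port is Container=i.

i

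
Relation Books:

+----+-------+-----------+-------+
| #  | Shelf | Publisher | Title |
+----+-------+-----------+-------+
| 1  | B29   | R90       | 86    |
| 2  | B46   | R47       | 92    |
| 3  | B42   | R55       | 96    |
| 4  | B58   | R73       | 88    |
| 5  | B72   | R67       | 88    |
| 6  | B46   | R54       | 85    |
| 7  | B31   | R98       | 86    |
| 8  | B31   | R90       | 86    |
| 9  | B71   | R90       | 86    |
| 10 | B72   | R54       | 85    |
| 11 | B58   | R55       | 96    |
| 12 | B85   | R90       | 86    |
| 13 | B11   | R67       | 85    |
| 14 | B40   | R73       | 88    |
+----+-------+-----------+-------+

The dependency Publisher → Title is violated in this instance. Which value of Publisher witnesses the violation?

R67

Publisher=R90: rows 1, 8, 9, 12 → Title = 86, 86, 86, 86 ✓
Publisher=R47: row 2 → Title = 92 ✓
Publisher=R55: rows 3, 11 → Title = 96, 96 ✓
Publisher=R73: rows 4, 14 → Title = 88, 88 ✓
Publisher=R67: rows 5, 13 → Title takes values {88, 85} — violation
Publisher=R54: rows 6, 10 → Title = 85, 85 ✓
Publisher=R98: row 7 → Title = 86 ✓
The only Publisher value with inconsistent Title is Publisher=R67.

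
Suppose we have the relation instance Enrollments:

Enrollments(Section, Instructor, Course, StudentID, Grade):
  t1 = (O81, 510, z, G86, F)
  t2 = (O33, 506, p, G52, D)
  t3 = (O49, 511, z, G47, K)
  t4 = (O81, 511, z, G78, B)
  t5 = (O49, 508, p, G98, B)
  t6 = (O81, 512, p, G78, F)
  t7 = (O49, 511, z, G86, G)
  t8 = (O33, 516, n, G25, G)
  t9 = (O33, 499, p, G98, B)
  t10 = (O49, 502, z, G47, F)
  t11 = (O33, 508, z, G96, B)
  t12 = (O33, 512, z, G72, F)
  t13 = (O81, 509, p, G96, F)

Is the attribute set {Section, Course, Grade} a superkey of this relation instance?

No

Rows 6 and 13 have the same {Section, Course, Grade} value (Section=O81, Course=p, Grade=F) but are distinct tuples, so {Section, Course, Grade} does not determine every attribute — not a superkey.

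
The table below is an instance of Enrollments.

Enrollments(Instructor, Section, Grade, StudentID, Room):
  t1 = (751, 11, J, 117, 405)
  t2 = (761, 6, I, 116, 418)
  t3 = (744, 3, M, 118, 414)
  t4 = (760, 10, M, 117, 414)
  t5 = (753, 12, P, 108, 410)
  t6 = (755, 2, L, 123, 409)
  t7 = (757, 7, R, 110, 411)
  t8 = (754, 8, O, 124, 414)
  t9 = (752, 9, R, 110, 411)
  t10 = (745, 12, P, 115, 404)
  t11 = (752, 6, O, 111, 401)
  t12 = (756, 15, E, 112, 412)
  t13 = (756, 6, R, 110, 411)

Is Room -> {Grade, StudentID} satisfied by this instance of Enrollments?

Room=405: row 1 → {Grade,StudentID} = (J, 117) ✓
Room=418: row 2 → {Grade,StudentID} = (I, 116) ✓
Room=414: rows 3, 4, 8 → {Grade,StudentID} takes values {(M, 118), (M, 117), (O, 124)} — violation
Room=410: row 5 → {Grade,StudentID} = (P, 108) ✓
Room=409: row 6 → {Grade,StudentID} = (L, 123) ✓
Room=411: rows 7, 9, 13 → {Grade,StudentID} = (R, 110), (R, 110), (R, 110) ✓
Room=404: row 10 → {Grade,StudentID} = (P, 115) ✓
Room=401: row 11 → {Grade,StudentID} = (O, 111) ✓
Room=412: row 12 → {Grade,StudentID} = (E, 112) ✓
Two rows agree on Room but differ on {Grade, StudentID}, so Room -> {Grade, StudentID} does not hold.

No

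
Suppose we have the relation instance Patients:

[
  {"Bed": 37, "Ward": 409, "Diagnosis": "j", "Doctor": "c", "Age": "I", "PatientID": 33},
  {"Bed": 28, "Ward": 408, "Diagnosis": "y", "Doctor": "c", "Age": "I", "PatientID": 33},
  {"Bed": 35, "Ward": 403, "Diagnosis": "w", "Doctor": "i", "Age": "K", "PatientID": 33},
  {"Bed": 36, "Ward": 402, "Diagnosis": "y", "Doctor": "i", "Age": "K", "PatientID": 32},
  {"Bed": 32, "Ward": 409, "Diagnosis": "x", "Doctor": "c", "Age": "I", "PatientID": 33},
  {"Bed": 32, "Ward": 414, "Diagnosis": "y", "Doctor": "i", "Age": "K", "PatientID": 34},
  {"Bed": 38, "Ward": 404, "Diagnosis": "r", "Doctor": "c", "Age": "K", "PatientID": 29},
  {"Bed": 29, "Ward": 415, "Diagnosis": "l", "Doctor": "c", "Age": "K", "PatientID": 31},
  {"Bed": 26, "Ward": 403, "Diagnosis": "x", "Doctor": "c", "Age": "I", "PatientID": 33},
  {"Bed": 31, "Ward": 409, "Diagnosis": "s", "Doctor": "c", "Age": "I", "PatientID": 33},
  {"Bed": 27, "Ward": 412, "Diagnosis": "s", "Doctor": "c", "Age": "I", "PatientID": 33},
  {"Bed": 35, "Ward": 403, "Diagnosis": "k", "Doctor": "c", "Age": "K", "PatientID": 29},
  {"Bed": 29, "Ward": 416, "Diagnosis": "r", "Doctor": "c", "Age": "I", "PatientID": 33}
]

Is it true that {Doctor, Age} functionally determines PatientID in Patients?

(Doctor=c, Age=I): 7 rows → PatientID = 33, 33, 33, 33, 33, 33, 33 ✓
(Doctor=i, Age=K): 3 rows → PatientID takes values {33, 32, 34} — violation
(Doctor=c, Age=K): 3 rows → PatientID takes values {29, 31} — violation
Two rows agree on {Doctor, Age} but differ on PatientID, so {Doctor, Age} -> PatientID does not hold.

No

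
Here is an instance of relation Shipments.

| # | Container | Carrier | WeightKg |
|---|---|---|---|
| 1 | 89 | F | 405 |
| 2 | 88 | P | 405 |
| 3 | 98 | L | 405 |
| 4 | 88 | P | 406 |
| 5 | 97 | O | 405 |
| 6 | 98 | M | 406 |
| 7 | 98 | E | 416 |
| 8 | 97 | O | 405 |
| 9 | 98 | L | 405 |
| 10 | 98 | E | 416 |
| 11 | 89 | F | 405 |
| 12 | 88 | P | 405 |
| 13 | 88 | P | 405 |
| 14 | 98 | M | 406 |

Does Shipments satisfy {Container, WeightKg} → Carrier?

(Container=89, WeightKg=405): rows 1, 11 → Carrier = F, F ✓
(Container=88, WeightKg=405): rows 2, 12, 13 → Carrier = P, P, P ✓
(Container=98, WeightKg=405): rows 3, 9 → Carrier = L, L ✓
(Container=88, WeightKg=406): row 4 → Carrier = P ✓
(Container=97, WeightKg=405): rows 5, 8 → Carrier = O, O ✓
(Container=98, WeightKg=406): rows 6, 14 → Carrier = M, M ✓
(Container=98, WeightKg=416): rows 7, 10 → Carrier = E, E ✓
Every {Container, WeightKg} value is associated with a single Carrier value, so {Container, WeightKg} → Carrier holds.

Yes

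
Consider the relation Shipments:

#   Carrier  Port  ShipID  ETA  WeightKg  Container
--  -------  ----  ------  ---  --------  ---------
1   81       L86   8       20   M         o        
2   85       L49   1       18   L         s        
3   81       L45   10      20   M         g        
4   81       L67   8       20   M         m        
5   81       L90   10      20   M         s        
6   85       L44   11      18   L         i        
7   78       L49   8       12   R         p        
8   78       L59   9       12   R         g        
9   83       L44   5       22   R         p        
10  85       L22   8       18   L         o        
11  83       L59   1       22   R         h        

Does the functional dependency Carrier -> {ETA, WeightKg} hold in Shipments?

Carrier=81: rows 1, 3, 4, 5 → {ETA,WeightKg} = (20, M), (20, M), (20, M), (20, M) ✓
Carrier=85: rows 2, 6, 10 → {ETA,WeightKg} = (18, L), (18, L), (18, L) ✓
Carrier=78: rows 7, 8 → {ETA,WeightKg} = (12, R), (12, R) ✓
Carrier=83: rows 9, 11 → {ETA,WeightKg} = (22, R), (22, R) ✓
Every Carrier value is associated with a single {ETA, WeightKg} value, so Carrier -> {ETA, WeightKg} holds.

Yes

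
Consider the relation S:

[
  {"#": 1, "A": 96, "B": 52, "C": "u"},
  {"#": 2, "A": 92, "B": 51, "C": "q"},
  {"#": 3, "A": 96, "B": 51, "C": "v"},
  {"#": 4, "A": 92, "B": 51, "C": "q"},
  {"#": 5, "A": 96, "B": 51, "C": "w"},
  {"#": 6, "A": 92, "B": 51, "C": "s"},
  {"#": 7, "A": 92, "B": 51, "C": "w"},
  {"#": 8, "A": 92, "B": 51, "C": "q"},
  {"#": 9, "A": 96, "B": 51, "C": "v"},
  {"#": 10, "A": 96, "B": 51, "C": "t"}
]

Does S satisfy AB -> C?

No

(A=96, B=52): row 1 → C = u ✓
(A=92, B=51): rows 2, 4, 6, 7, 8 → C takes values {q, s, w} — violation
(A=96, B=51): rows 3, 5, 9, 10 → C takes values {v, w, t} — violation
Two rows agree on AB but differ on C, so AB -> C does not hold.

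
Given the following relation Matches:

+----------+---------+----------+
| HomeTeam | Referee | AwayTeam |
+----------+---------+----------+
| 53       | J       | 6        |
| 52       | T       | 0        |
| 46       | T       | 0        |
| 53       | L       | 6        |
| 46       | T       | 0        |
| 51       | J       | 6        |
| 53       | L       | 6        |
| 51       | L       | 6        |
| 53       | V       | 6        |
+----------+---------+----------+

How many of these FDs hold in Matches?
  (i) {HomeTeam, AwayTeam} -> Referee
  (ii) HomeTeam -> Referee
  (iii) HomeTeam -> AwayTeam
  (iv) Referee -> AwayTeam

2

(i) {HomeTeam, AwayTeam} -> Referee: (HomeTeam=53, AwayTeam=6): 4 rows → Referee takes values {J, L, V} — violation; (HomeTeam=51, AwayTeam=6): 2 rows → Referee takes values {J, L} — violation — fails.
(ii) HomeTeam -> Referee: HomeTeam=53: 4 rows → Referee takes values {J, L, V} — violation; HomeTeam=51: 2 rows → Referee takes values {J, L} — violation — fails.
(iii) HomeTeam -> AwayTeam: every LHS value maps to a single RHS value — holds.
(iv) Referee -> AwayTeam: every LHS value maps to a single RHS value — holds.
2 of the 4 dependencies hold.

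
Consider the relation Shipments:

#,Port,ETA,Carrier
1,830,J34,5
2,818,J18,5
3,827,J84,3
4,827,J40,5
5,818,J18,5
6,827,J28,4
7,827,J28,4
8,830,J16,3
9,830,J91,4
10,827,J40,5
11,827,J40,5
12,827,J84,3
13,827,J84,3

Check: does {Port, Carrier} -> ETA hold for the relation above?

(Port=830, Carrier=5): row 1 → ETA = J34 ✓
(Port=818, Carrier=5): rows 2, 5 → ETA = J18, J18 ✓
(Port=827, Carrier=3): rows 3, 12, 13 → ETA = J84, J84, J84 ✓
(Port=827, Carrier=5): rows 4, 10, 11 → ETA = J40, J40, J40 ✓
(Port=827, Carrier=4): rows 6, 7 → ETA = J28, J28 ✓
(Port=830, Carrier=3): row 8 → ETA = J16 ✓
(Port=830, Carrier=4): row 9 → ETA = J91 ✓
Every {Port, Carrier} value is associated with a single ETA value, so {Port, Carrier} -> ETA holds.

Yes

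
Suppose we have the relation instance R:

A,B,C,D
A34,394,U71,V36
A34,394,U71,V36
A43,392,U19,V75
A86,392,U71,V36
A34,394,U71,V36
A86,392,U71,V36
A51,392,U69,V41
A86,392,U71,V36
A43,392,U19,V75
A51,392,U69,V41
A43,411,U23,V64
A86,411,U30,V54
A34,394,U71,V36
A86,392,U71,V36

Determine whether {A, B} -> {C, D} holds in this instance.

(A=A34, B=394): 4 rows → {C,D} = (U71, V36), (U71, V36), (U71, V36), (U71, V36) ✓
(A=A43, B=392): 2 rows → {C,D} = (U19, V75), (U19, V75) ✓
(A=A86, B=392): 4 rows → {C,D} = (U71, V36), (U71, V36), (U71, V36), (U71, V36) ✓
(A=A51, B=392): 2 rows → {C,D} = (U69, V41), (U69, V41) ✓
(A=A43, B=411): 1 row → {C,D} = (U23, V64) ✓
(A=A86, B=411): 1 row → {C,D} = (U30, V54) ✓
Every {A, B} value is associated with a single {C, D} value, so {A, B} -> {C, D} holds.

Yes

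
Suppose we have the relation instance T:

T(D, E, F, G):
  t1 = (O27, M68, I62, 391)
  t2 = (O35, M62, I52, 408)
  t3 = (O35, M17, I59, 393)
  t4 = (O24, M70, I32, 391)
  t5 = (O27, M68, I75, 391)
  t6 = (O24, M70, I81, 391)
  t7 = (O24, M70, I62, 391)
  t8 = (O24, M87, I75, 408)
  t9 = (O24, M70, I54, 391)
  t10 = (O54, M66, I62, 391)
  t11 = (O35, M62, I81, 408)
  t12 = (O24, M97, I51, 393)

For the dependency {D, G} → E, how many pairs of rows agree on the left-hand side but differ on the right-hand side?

0

(D=O27, G=391): all 2 rows agree on E — 0 pairs.
(D=O35, G=408): all 2 rows agree on E — 0 pairs.
(D=O24, G=391): all 4 rows agree on E — 0 pairs.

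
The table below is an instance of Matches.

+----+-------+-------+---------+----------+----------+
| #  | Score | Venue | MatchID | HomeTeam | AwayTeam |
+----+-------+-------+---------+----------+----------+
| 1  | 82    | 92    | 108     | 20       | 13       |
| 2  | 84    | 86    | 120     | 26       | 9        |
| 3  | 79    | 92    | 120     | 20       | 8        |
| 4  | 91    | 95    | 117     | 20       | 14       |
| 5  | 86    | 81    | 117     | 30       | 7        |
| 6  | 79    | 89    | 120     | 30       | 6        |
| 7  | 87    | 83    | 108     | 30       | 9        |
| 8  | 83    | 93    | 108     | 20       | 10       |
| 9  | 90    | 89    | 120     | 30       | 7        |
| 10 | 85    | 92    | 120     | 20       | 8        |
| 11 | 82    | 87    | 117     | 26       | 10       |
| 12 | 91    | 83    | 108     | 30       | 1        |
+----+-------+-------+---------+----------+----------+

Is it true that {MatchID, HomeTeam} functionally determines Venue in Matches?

(MatchID=108, HomeTeam=20): rows 1, 8 → Venue takes values {92, 93} — violation
(MatchID=120, HomeTeam=26): row 2 → Venue = 86 ✓
(MatchID=120, HomeTeam=20): rows 3, 10 → Venue = 92, 92 ✓
(MatchID=117, HomeTeam=20): row 4 → Venue = 95 ✓
(MatchID=117, HomeTeam=30): row 5 → Venue = 81 ✓
(MatchID=120, HomeTeam=30): rows 6, 9 → Venue = 89, 89 ✓
(MatchID=108, HomeTeam=30): rows 7, 12 → Venue = 83, 83 ✓
(MatchID=117, HomeTeam=26): row 11 → Venue = 87 ✓
Two rows agree on {MatchID, HomeTeam} but differ on Venue, so {MatchID, HomeTeam} -> Venue does not hold.

No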